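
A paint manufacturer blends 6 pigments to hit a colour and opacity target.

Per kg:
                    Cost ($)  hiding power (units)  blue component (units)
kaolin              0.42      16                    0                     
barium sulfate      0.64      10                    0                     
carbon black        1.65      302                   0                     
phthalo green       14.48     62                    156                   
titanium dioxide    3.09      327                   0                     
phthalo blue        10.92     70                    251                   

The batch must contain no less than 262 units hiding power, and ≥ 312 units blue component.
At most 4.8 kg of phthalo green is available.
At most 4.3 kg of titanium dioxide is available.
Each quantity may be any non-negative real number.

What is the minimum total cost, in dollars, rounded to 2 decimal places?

$14.53

Let x1 = kg of kaolin, x2 = kg of barium sulfate, x3 = kg of carbon black, x4 = kg of phthalo green, x5 = kg of titanium dioxide, x6 = kg of phthalo blue.
min 0.42x1 + 0.64x2 + 1.65x3 + 14.48x4 + 3.09x5 + 10.92x6 subject to:
  16x1 + 10x2 + 302x3 + 62x4 + 327x5 + 70x6 ≥ 262   (hiding power)
  156x4 + 251x6 ≥ 312   (blue component)
  x4 ≤ 4.8
  x5 ≤ 4.3
  x1, x2, x3, x4, x5, x6 ≥ 0.
At the optimum only carbon black, phthalo blue are positive (kaolin, barium sulfate, phthalo green, titanium dioxide = 0). Binding constraints: hiding power and blue component.
That vertex is x3 = 0.5794, x6 = 1.243.
Objective = 1.65·0.5794 + 10.92·1.243 = 14.5296.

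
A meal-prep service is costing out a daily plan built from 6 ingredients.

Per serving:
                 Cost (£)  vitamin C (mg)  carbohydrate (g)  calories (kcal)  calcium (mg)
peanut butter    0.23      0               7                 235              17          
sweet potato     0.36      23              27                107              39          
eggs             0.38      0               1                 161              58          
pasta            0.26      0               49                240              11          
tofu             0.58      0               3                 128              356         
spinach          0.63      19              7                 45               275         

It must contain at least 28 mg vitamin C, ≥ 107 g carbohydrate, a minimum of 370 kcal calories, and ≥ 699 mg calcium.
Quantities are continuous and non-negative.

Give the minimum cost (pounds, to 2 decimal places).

Let x1 = servings of peanut butter, x2 = servings of sweet potato, x3 = servings of eggs, x4 = servings of pasta, x5 = servings of tofu, x6 = servings of spinach.
Minimise 0.23x1 + 0.36x2 + 0.38x3 + 0.26x4 + 0.58x5 + 0.63x6 with:
  23x2 + 19x6 ≥ 28   (vitamin C)
  7x1 + 27x2 + 1x3 + 49x4 + 3x5 + 7x6 ≥ 107   (carbohydrate)
  235x1 + 107x2 + 161x3 + 240x4 + 128x5 + 45x6 ≥ 370   (calories)
  17x1 + 39x2 + 58x3 + 11x4 + 356x5 + 275x6 ≥ 699   (calcium)
  x1, x2, x3, x4, x5, x6 ≥ 0.
The cheapest feasible vertex uses only sweet potato, pasta, tofu; peanut butter, eggs, spinach are not used. There the vitamin C, carbohydrate, calcium constraints are tight.
Solving gives x2 = 1.217, x4 = 1.403, x5 = 1.787.
Total cost: 0.36·1.217 + 0.26·1.403 + 0.58·1.787 = 1.8394.

£1.84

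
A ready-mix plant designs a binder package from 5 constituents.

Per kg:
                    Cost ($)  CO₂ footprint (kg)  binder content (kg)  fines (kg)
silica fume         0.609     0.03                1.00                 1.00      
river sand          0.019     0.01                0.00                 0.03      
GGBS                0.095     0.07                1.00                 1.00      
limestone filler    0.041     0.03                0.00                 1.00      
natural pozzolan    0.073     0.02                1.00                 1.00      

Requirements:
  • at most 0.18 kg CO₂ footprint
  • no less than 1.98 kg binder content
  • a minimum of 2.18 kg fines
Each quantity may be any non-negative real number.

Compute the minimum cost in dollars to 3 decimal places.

Let x1 = kg of silica fume, x2 = kg of river sand, x3 = kg of GGBS, x4 = kg of limestone filler, x5 = kg of natural pozzolan.
Minimize 0.609x1 + 0.019x2 + 0.095x3 + 0.041x4 + 0.073x5 subject to:
  0.03x1 + 0.01x2 + 0.07x3 + 0.03x4 + 0.02x5 ≤ 0.18   (CO₂ footprint)
  1x1 + 1x3 + 1x5 ≥ 1.98   (binder content)
  1x1 + 0.03x2 + 1x3 + 1x4 + 1x5 ≥ 2.18   (fines)
  x1, x2, x3, x4, x5 ≥ 0.
The optimal basis is {limestone filler, natural pozzolan}; silica fume, river sand, GGBS drop out. There the binder content and fines constraints are tight.
Solving gives x4 = 0.2, x5 = 1.98.
Cost = 0.041·0.2 + 0.073·1.98 = 0.15274.

$0.153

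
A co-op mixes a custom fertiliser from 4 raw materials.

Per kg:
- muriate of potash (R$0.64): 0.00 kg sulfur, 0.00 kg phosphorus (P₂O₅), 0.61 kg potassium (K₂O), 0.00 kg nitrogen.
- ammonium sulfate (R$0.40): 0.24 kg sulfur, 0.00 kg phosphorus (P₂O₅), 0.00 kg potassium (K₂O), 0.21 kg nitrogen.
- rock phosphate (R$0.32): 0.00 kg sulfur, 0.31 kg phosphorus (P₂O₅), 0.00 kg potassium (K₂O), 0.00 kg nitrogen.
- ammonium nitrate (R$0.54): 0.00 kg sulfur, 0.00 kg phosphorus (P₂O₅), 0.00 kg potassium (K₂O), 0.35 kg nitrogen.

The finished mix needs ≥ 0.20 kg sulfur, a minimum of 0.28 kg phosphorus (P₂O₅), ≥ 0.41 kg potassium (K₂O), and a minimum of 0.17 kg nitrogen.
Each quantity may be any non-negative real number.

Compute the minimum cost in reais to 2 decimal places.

R$1.05

Let x1 = kg of muriate of potash, x2 = kg of ammonium sulfate, x3 = kg of rock phosphate, x4 = kg of ammonium nitrate.
Minimise 0.64x1 + 0.4x2 + 0.32x3 + 0.54x4 subject to:
  0.24x2 ≥ 0.2   (sulfur)
  0.31x3 ≥ 0.28   (phosphorus (P₂O₅))
  0.61x1 ≥ 0.41   (potassium (K₂O))
  0.21x2 + 0.35x4 ≥ 0.17   (nitrogen)
  x1, x2, x3, x4 ≥ 0.
The minimum-cost mix takes nothing from ammonium nitrate — only muriate of potash, ammonium sulfate, rock phosphate. Binding constraints: sulfur, phosphorus (P₂O₅), potassium (K₂O).
Optimal quantities: muriate of potash = 0.6721 kg, ammonium sulfate = 0.8333 kg, rock phosphate = 0.9032 kg.
Total cost: 0.64·0.6721 + 0.4·0.8333 + 0.32·0.9032 = 1.0525.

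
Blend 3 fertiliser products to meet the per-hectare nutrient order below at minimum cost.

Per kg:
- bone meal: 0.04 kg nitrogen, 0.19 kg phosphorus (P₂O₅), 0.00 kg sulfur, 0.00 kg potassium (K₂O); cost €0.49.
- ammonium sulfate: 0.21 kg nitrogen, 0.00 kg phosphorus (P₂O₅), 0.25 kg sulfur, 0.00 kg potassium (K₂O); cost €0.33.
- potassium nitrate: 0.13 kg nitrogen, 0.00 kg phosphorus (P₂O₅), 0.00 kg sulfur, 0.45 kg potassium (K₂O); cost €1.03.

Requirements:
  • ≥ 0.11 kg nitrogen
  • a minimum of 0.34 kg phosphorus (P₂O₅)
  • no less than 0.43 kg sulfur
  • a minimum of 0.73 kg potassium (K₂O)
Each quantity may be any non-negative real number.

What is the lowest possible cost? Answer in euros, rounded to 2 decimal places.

Let x1 = kg of bone meal, x2 = kg of ammonium sulfate, x3 = kg of potassium nitrate.
Minimize 0.49x1 + 0.33x2 + 1.03x3 s.t.:
  0.04x1 + 0.21x2 + 0.13x3 ≥ 0.11   (nitrogen)
  0.19x1 ≥ 0.34   (phosphorus (P₂O₅))
  0.25x2 ≥ 0.43   (sulfur)
  0.45x3 ≥ 0.73   (potassium (K₂O))
  x1, x2, x3 ≥ 0.
All 3 inputs are positive at the optimum. There the phosphorus (P₂O₅), sulfur, potassium (K₂O) constraints are tight.
That vertex is x1 = 1.7895, x2 = 1.72, x3 = 1.6222.
Total cost: 0.49·1.7895 + 0.33·1.72 + 1.03·1.6222 = 3.1153.

€3.12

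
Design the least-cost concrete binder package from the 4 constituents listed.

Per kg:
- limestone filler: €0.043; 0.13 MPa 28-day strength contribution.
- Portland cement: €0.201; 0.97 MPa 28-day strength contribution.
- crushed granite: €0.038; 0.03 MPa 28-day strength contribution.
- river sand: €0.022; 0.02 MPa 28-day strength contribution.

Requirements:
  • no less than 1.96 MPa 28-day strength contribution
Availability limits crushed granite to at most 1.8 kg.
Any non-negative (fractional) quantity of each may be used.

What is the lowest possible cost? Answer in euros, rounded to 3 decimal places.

€0.406

Set it up as a linear program. Let x1 = kg of limestone filler, x2 = kg of Portland cement, x3 = kg of crushed granite, x4 = kg of river sand.
Minimize 0.043x1 + 0.201x2 + 0.038x3 + 0.022x4 subject to:
  0.13x1 + 0.97x2 + 0.03x3 + 0.02x4 ≥ 1.96   (28-day strength contribution)
  x3 ≤ 1.8
  x1, x2, x3, x4 ≥ 0.
At the optimum only Portland cement is positive (limestone filler, crushed granite, river sand = 0). There the 28-day strength contribution constraint is tight.
So Portland cement = 2.021 kg.
Objective = 0.201·2.021 = 0.40622.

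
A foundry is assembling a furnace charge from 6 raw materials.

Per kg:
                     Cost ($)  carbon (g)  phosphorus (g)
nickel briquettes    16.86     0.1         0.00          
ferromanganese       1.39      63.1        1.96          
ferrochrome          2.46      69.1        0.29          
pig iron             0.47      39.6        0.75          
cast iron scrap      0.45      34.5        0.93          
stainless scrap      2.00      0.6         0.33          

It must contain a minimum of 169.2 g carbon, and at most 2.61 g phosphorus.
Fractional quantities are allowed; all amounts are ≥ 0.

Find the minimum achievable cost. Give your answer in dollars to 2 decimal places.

$2.97

This is a linear program. Let x1 = kg of nickel briquettes, x2 = kg of ferromanganese, x3 = kg of ferrochrome, x4 = kg of pig iron, x5 = kg of cast iron scrap, x6 = kg of stainless scrap.
min 16.86x1 + 1.39x2 + 2.46x3 + 0.47x4 + 0.45x5 + 2x6 with:
  0.1x1 + 63.1x2 + 69.1x3 + 39.6x4 + 34.5x5 + 0.6x6 ≥ 169.2   (carbon)
  1.96x2 + 0.29x3 + 0.75x4 + 0.93x5 + 0.33x6 ≤ 2.61   (phosphorus)
  x1, x2, x3, x4, x5, x6 ≥ 0.
The minimum-cost mix takes nothing from nickel briquettes, ferromanganese, cast iron scrap, stainless scrap — only ferrochrome, pig iron. Binding constraints: carbon and phosphorus.
So ferrochrome = 0.5836 kg, pig iron = 3.254 kg.
Total cost: 2.46·0.5836 + 0.47·3.254 = 2.96504.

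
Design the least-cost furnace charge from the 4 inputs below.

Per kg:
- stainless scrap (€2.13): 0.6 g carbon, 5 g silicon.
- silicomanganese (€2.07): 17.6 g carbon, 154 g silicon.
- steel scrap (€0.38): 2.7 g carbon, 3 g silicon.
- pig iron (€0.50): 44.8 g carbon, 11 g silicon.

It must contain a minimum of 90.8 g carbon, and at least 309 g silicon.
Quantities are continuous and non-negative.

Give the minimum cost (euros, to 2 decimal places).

Set it up as a linear program. Let x1 = kg of stainless scrap, x2 = kg of silicomanganese, x3 = kg of steel scrap, x4 = kg of pig iron.
min 2.13x1 + 2.07x2 + 0.38x3 + 0.5x4 subject to:
  0.6x1 + 17.6x2 + 2.7x3 + 44.8x4 ≥ 90.8   (carbon)
  5x1 + 154x2 + 3x3 + 11x4 ≥ 309   (silicon)
  x1, x2, x3, x4 ≥ 0.
At the optimum only silicomanganese, pig iron are positive (stainless scrap, steel scrap = 0). The carbon and silicon requirements are met with equality.
Solving gives x2 = 1.915, x4 = 1.274.
Hence cost = 2.07·1.915 + 0.5·1.274 = €4.6011.

€4.60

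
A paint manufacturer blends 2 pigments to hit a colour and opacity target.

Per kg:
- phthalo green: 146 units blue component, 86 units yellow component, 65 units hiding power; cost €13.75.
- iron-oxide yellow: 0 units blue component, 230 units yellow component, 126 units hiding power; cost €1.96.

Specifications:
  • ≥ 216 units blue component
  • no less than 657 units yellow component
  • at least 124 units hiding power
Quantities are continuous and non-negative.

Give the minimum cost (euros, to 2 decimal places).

Set it up as a linear program. Let x1 = kg of phthalo green, x2 = kg of iron-oxide yellow.
min 13.75x1 + 1.96x2 subject to:
  146x1 ≥ 216   (blue component)
  86x1 + 230x2 ≥ 657   (yellow component)
  65x1 + 126x2 ≥ 124   (hiding power)
  x1, x2 ≥ 0.
Both inputs are positive at the optimum. There the blue component and yellow component constraints are tight.
Optimal quantities: phthalo green = 1.4795 kg, iron-oxide yellow = 2.3033 kg.
Objective = 13.75·1.4795 + 1.96·2.3033 = 24.8576.

€24.86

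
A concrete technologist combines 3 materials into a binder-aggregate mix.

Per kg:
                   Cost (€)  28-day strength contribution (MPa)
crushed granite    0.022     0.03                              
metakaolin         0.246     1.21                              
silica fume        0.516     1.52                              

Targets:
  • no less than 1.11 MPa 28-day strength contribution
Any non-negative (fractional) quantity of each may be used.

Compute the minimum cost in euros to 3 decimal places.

€0.226

Let x1 = kg of crushed granite, x2 = kg of metakaolin, x3 = kg of silica fume.
min 0.022x1 + 0.246x2 + 0.516x3 with:
  0.03x1 + 1.21x2 + 1.52x3 ≥ 1.11   (28-day strength contribution)
  x1, x2, x3 ≥ 0.
The cheapest feasible vertex uses only metakaolin; crushed granite, silica fume are not used. There the 28-day strength contribution constraint is tight.
Optimal quantities: metakaolin = 0.9174 kg.
Cost = 0.246·0.9174 = 0.22568.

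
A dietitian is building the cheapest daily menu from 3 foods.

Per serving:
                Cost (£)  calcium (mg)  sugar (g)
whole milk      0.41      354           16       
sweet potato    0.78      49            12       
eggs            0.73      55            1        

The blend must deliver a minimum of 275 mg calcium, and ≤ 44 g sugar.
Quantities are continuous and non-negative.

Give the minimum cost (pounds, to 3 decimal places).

£0.319

Let x1 = servings of whole milk, x2 = servings of sweet potato, x3 = servings of eggs.
Minimise 0.41x1 + 0.78x2 + 0.73x3 s.t.:
  354x1 + 49x2 + 55x3 ≥ 275   (calcium)
  16x1 + 12x2 + 1x3 ≤ 44   (sugar)
  x1, x2, x3 ≥ 0.
The minimum-cost mix takes nothing from sweet potato, eggs — only whole milk. Binding constraint: calcium.
That vertex is x1 = 0.77684.
Objective = 0.41·0.77684 = 0.318504.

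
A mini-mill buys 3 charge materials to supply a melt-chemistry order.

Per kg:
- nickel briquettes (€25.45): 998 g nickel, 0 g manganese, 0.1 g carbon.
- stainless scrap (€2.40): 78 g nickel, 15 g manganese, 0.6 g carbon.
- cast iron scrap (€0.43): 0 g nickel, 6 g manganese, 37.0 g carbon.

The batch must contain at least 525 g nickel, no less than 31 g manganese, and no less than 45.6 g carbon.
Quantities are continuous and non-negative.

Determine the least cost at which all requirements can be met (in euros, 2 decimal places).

€14.56

Let x1 = kg of nickel briquettes, x2 = kg of stainless scrap, x3 = kg of cast iron scrap.
Minimise 25.45x1 + 2.4x2 + 0.43x3 with:
  998x1 + 78x2 ≥ 525   (nickel)
  15x2 + 6x3 ≥ 31   (manganese)
  0.1x1 + 0.6x2 + 37x3 ≥ 45.6   (carbon)
  x1, x2, x3 ≥ 0.
All 3 inputs are positive at the optimum. Binding constraints: nickel, manganese, carbon.
That vertex is x1 = 0.4022, x2 = 1.584, x3 = 1.206.
Cost = 25.45·0.4022 + 2.4·1.584 + 0.43·1.206 = 14.5562.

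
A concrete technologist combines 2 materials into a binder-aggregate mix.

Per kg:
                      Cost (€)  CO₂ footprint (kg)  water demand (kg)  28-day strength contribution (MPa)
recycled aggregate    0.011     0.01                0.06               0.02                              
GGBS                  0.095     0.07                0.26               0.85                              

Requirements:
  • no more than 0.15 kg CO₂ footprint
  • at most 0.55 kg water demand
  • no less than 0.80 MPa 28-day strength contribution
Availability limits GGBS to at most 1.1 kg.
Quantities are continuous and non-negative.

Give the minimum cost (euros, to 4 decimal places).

Treat it as an LP. Let x1 = kg of recycled aggregate, x2 = kg of GGBS.
Minimize 0.011x1 + 0.095x2 s.t.:
  0.01x1 + 0.07x2 ≤ 0.15   (CO₂ footprint)
  0.06x1 + 0.26x2 ≤ 0.55   (water demand)
  0.02x1 + 0.85x2 ≥ 0.8   (28-day strength contribution)
  x2 ≤ 1.1
  x1, x2 ≥ 0.
At the optimum only GGBS is positive (recycled aggregate = 0). There the 28-day strength contribution constraint is tight.
So GGBS = 0.9412 kg.
Cost = 0.095·0.9412 = 0.089414.

€0.0894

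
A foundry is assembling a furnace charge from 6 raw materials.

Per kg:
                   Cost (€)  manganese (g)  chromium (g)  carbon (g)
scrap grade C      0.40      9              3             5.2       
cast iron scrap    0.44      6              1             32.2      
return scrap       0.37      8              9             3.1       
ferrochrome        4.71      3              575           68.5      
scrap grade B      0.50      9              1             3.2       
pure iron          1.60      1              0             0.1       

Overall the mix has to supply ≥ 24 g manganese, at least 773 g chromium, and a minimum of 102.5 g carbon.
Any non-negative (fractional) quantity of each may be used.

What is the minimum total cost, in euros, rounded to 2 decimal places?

This is a linear program. Let x1 = kg of scrap grade C, x2 = kg of cast iron scrap, x3 = kg of return scrap, x4 = kg of ferrochrome, x5 = kg of scrap grade B, x6 = kg of pure iron.
Minimize 0.4x1 + 0.44x2 + 0.37x3 + 4.71x4 + 0.5x5 + 1.6x6 with:
  9x1 + 6x2 + 8x3 + 3x4 + 9x5 + 1x6 ≥ 24   (manganese)
  3x1 + 1x2 + 9x3 + 575x4 + 1x5 ≥ 773   (chromium)
  5.2x1 + 32.2x2 + 3.1x3 + 68.5x4 + 3.2x5 + 0.1x6 ≥ 102.5   (carbon)
  x1, x2, x3, x4, x5, x6 ≥ 0.
The minimum-cost mix takes nothing from scrap grade C, scrap grade B, pure iron — only cast iron scrap, return scrap, ferrochrome. There the manganese, chromium, carbon constraints are tight.
Solving gives x2 = 0.1742, x3 = 2.379, x4 = 1.307.
Total cost: 0.44·0.1742 + 0.37·2.379 + 4.71·1.307 = 7.1128.

€7.11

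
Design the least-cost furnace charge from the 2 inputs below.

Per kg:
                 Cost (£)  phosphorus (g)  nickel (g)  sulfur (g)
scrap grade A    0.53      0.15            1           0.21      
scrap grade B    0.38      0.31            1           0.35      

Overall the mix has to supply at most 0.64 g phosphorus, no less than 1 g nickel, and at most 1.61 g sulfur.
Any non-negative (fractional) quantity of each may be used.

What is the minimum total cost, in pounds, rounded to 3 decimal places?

£0.380

Let x1 = kg of scrap grade A, x2 = kg of scrap grade B.
min 0.53x1 + 0.38x2 subject to:
  0.15x1 + 0.31x2 ≤ 0.64   (phosphorus)
  1x1 + 1x2 ≥ 1   (nickel)
  0.21x1 + 0.35x2 ≤ 1.61   (sulfur)
  x1, x2 ≥ 0.
At the optimum only scrap grade B is positive (scrap grade A = 0). There the nickel constraint is tight.
So scrap grade B = 1 kg.
Objective = 0.38·1 = 0.38000.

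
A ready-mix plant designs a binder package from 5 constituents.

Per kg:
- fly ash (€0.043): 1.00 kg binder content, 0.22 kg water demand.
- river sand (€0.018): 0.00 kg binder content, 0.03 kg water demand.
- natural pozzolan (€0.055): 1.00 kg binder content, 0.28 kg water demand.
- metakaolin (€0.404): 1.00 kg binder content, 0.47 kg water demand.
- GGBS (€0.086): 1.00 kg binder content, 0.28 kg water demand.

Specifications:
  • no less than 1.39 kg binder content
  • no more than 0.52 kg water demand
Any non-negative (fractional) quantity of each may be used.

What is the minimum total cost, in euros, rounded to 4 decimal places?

Let x1 = kg of fly ash, x2 = kg of river sand, x3 = kg of natural pozzolan, x4 = kg of metakaolin, x5 = kg of GGBS.
min 0.043x1 + 0.018x2 + 0.055x3 + 0.404x4 + 0.086x5 subject to:
  1x1 + 1x3 + 1x4 + 1x5 ≥ 1.39   (binder content)
  0.22x1 + 0.03x2 + 0.28x3 + 0.47x4 + 0.28x5 ≤ 0.52   (water demand)
  x1, x2, x3, x4, x5 ≥ 0.
The minimum-cost mix takes nothing from river sand, natural pozzolan, metakaolin, GGBS — only fly ash. The binder content requirement is met with equality.
So fly ash = 1.39 kg.
Total cost: 0.043·1.39 = 0.059770.

€0.0598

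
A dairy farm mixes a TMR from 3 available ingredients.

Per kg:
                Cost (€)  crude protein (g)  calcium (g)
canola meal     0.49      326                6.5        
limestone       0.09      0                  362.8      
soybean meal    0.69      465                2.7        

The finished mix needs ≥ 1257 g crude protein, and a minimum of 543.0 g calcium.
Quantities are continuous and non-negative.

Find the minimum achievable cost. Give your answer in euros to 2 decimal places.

Set it up as a linear program. Let x1 = kg of canola meal, x2 = kg of limestone, x3 = kg of soybean meal.
Minimize 0.49x1 + 0.09x2 + 0.69x3 s.t.:
  326x1 + 465x3 ≥ 1257   (crude protein)
  6.5x1 + 362.8x2 + 2.7x3 ≥ 543   (calcium)
  x1, x2, x3 ≥ 0.
The minimum-cost mix takes nothing from canola meal — only limestone, soybean meal. Binding constraints: crude protein and calcium.
Solving gives x2 = 1.477, x3 = 2.703.
Cost = 0.09·1.477 + 0.69·2.703 = 1.9980.

€2.00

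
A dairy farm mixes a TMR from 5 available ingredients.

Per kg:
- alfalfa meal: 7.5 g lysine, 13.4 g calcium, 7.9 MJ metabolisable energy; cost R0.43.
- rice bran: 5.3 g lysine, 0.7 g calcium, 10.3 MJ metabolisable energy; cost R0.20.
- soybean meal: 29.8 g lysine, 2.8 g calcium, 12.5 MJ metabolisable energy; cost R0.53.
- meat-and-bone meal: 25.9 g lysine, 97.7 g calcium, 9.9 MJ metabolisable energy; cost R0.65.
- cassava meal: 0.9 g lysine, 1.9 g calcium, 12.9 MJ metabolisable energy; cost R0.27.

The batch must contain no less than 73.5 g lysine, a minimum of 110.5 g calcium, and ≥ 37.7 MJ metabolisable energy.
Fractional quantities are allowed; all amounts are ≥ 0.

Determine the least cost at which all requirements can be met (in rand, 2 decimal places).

Treat it as an LP. Let x1 = kg of alfalfa meal, x2 = kg of rice bran, x3 = kg of soybean meal, x4 = kg of meat-and-bone meal, x5 = kg of cassava meal.
min 0.43x1 + 0.2x2 + 0.53x3 + 0.65x4 + 0.27x5 subject to:
  7.5x1 + 5.3x2 + 29.8x3 + 25.9x4 + 0.9x5 ≥ 73.5   (lysine)
  13.4x1 + 0.7x2 + 2.8x3 + 97.7x4 + 1.9x5 ≥ 110.5   (calcium)
  7.9x1 + 10.3x2 + 12.5x3 + 9.9x4 + 12.9x5 ≥ 37.7   (metabolisable energy)
  x1, x2, x3, x4, x5 ≥ 0.
The cheapest feasible vertex uses only rice bran, soybean meal, meat-and-bone meal; alfalfa meal, cassava meal are not used. The lysine, calcium, metabolisable energy requirements are met with equality.
Optimal quantities: rice bran = 0.9801 kg, soybean meal = 1.349 kg, meat-and-bone meal = 1.085 kg.
Hence cost = 0.2·0.9801 + 0.53·1.349 + 0.65·1.085 = R1.6162.

R1.62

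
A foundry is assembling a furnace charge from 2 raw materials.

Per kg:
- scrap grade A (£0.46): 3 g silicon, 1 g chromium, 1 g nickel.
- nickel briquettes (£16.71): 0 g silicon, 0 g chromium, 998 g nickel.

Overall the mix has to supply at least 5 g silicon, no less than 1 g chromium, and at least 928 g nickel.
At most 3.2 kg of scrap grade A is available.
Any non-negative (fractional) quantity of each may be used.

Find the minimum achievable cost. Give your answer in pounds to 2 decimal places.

£16.28

Let x1 = kg of scrap grade A, x2 = kg of nickel briquettes.
Minimize 0.46x1 + 16.71x2 s.t.:
  3x1 ≥ 5   (silicon)
  1x1 ≥ 1   (chromium)
  1x1 + 998x2 ≥ 928   (nickel)
  x1 ≤ 3.2
  x1, x2 ≥ 0.
Both inputs are positive at the optimum. The silicon and nickel requirements are met with equality.
So scrap grade A = 1.667 kg, nickel briquettes = 0.9282 kg.
Objective = 0.46·1.667 + 16.71·0.9282 = 16.2770.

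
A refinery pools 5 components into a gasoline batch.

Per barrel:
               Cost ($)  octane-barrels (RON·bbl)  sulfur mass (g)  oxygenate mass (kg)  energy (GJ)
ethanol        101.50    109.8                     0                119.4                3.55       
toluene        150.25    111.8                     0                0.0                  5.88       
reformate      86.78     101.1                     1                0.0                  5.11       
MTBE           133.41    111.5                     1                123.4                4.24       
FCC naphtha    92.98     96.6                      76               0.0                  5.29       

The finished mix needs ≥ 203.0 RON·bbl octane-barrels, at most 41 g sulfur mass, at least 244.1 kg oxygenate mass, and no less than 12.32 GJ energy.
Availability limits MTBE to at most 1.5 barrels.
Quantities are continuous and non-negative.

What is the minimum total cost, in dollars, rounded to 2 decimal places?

$293.48

Let x1 = barrels of ethanol, x2 = barrels of toluene, x3 = barrels of reformate, x4 = barrels of MTBE, x5 = barrels of FCC naphtha.
Minimize 101.5x1 + 150.25x2 + 86.78x3 + 133.41x4 + 92.98x5 subject to:
  109.8x1 + 111.8x2 + 101.1x3 + 111.5x4 + 96.6x5 ≥ 203   (octane-barrels)
  1x3 + 1x4 + 76x5 ≤ 41   (sulfur mass)
  119.4x1 + 123.4x4 ≥ 244.1   (oxygenate mass)
  3.55x1 + 5.88x2 + 5.11x3 + 4.24x4 + 5.29x5 ≥ 12.32   (energy)
  x4 ≤ 1.5
  x1, x2, x3, x4, x5 ≥ 0.
The cheapest feasible vertex uses only ethanol, reformate; toluene, MTBE, FCC naphtha are not used. The oxygenate mass and energy requirements are met with equality.
Solving gives x1 = 2.0444, x3 = 0.99069.
Total cost: 101.5·2.0444 + 86.78·0.99069 = 293.4787.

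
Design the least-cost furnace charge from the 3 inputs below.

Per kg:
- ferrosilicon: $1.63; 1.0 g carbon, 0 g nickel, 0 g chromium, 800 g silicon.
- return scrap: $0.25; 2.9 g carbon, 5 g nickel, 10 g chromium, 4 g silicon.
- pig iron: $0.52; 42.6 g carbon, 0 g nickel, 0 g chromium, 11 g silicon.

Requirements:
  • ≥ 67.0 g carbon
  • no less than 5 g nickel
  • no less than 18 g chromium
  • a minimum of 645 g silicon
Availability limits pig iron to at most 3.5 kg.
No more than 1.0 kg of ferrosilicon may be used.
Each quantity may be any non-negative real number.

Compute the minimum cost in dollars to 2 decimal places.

Let x1 = kg of ferrosilicon, x2 = kg of return scrap, x3 = kg of pig iron.
Minimize 1.63x1 + 0.25x2 + 0.52x3 with:
  1x1 + 2.9x2 + 42.6x3 ≥ 67   (carbon)
  5x2 ≥ 5   (nickel)
  10x2 ≥ 18   (chromium)
  800x1 + 4x2 + 11x3 ≥ 645   (silicon)
  x3 ≤ 3.5
  x1 ≤ 1
  x1, x2, x3 ≥ 0.
The optimal mix uses every input. Binding constraints: carbon, chromium, silicon.
Solving gives x1 = 0.7776, x2 = 1.8, x3 = 1.432.
Objective = 1.63·0.7776 + 0.25·1.8 + 0.52·1.432 = 2.4621.

$2.46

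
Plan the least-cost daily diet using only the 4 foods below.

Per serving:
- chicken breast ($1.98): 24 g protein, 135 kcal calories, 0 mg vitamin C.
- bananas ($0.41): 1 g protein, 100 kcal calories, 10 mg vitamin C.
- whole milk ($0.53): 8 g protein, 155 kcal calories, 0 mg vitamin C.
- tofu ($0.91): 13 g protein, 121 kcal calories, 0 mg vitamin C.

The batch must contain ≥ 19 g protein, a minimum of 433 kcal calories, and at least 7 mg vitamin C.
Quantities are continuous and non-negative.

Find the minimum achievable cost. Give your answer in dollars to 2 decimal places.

$1.53

This is a linear program. Let x1 = servings of chicken breast, x2 = servings of bananas, x3 = servings of whole milk, x4 = servings of tofu.
Minimize 1.98x1 + 0.41x2 + 0.53x3 + 0.91x4 s.t.:
  24x1 + 1x2 + 8x3 + 13x4 ≥ 19   (protein)
  135x1 + 100x2 + 155x3 + 121x4 ≥ 433   (calories)
  10x2 ≥ 7   (vitamin C)
  x1, x2, x3, x4 ≥ 0.
At the optimum only bananas, whole milk are positive (chicken breast, tofu = 0). The calories and vitamin C requirements are met with equality.
That vertex is x2 = 0.7, x3 = 2.342.
Total cost: 0.41·0.7 + 0.53·2.342 = 1.5283.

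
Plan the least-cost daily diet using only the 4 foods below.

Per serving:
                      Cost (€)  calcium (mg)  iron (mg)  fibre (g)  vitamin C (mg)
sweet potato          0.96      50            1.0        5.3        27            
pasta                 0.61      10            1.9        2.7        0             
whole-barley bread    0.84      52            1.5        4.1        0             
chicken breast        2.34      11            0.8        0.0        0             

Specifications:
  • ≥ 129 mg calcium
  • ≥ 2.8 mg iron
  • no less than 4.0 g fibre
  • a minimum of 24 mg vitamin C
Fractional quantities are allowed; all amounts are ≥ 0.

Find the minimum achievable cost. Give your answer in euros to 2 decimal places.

€2.22

Let x1 = servings of sweet potato, x2 = servings of pasta, x3 = servings of whole-barley bread, x4 = servings of chicken breast.
Minimize 0.96x1 + 0.61x2 + 0.84x3 + 2.34x4 s.t.:
  50x1 + 10x2 + 52x3 + 11x4 ≥ 129   (calcium)
  1x1 + 1.9x2 + 1.5x3 + 0.8x4 ≥ 2.8   (iron)
  5.3x1 + 2.7x2 + 4.1x3 ≥ 4   (fibre)
  27x1 ≥ 24   (vitamin C)
  x1, x2, x3, x4 ≥ 0.
The optimal basis is {sweet potato, whole-barley bread}; pasta, chicken breast drop out. There the calcium and vitamin C constraints are tight.
Optimal quantities: sweet potato = 0.8889 servings, whole-barley bread = 1.626 servings.
Total cost: 0.96·0.8889 + 0.84·1.626 = 2.2192.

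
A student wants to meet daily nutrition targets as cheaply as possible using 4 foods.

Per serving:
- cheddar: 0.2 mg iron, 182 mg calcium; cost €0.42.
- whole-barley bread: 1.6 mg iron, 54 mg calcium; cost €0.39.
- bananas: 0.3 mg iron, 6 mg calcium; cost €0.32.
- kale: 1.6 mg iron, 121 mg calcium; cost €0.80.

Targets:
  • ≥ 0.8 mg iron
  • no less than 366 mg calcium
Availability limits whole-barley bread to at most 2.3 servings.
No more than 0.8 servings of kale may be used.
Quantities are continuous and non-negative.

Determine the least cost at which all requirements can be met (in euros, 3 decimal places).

€0.913

Set it up as a linear program. Let x1 = servings of cheddar, x2 = servings of whole-barley bread, x3 = servings of bananas, x4 = servings of kale.
Minimize 0.42x1 + 0.39x2 + 0.32x3 + 0.8x4 subject to:
  0.2x1 + 1.6x2 + 0.3x3 + 1.6x4 ≥ 0.8   (iron)
  182x1 + 54x2 + 6x3 + 121x4 ≥ 366   (calcium)
  x2 ≤ 2.3
  x4 ≤ 0.8
  x1, x2, x3, x4 ≥ 0.
The minimum-cost mix takes nothing from bananas, kale — only cheddar, whole-barley bread. Binding constraints: iron and calcium.
Optimal quantities: cheddar = 1.934 servings, whole-barley bread = 0.2582 servings.
Cost = 0.42·1.934 + 0.39·0.2582 = 0.91298.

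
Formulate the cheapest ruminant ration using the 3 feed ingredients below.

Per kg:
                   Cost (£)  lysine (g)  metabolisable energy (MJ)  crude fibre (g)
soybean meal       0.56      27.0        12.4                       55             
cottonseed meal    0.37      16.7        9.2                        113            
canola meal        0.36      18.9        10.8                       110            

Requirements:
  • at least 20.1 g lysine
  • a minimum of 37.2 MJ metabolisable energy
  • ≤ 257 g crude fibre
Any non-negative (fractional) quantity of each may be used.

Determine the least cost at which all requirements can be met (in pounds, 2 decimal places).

Let x1 = kg of soybean meal, x2 = kg of cottonseed meal, x3 = kg of canola meal.
Minimize 0.56x1 + 0.37x2 + 0.36x3 with:
  27x1 + 16.7x2 + 18.9x3 ≥ 20.1   (lysine)
  12.4x1 + 9.2x2 + 10.8x3 ≥ 37.2   (metabolisable energy)
  55x1 + 113x2 + 110x3 ≤ 257   (crude fibre)
  x1, x2, x3 ≥ 0.
The cheapest feasible vertex uses only soybean meal, canola meal; cottonseed meal is not used. The metabolisable energy and crude fibre requirements are met with equality.
That vertex is x1 = 1.71, x3 = 1.482.
Cost = 0.56·1.71 + 0.36·1.482 = 1.4911.

£1.49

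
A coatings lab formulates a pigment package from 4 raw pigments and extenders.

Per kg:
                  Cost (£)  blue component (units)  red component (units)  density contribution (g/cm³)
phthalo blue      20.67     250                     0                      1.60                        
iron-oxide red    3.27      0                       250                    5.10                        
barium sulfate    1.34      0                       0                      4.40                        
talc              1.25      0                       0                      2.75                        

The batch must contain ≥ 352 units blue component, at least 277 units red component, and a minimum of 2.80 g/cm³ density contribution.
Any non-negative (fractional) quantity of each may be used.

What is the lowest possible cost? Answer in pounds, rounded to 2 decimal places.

£32.73

Let x1 = kg of phthalo blue, x2 = kg of iron-oxide red, x3 = kg of barium sulfate, x4 = kg of talc.
min 20.67x1 + 3.27x2 + 1.34x3 + 1.25x4 s.t.:
  250x1 ≥ 352   (blue component)
  250x2 ≥ 277   (red component)
  1.6x1 + 5.1x2 + 4.4x3 + 2.75x4 ≥ 2.8   (density contribution)
  x1, x2, x3, x4 ≥ 0.
The minimum-cost mix takes nothing from barium sulfate, talc — only phthalo blue, iron-oxide red. The blue component and red component requirements are met with equality.
Optimal quantities: phthalo blue = 1.408 kg, iron-oxide red = 1.108 kg.
Total cost: 20.67·1.408 + 3.27·1.108 = 32.7265.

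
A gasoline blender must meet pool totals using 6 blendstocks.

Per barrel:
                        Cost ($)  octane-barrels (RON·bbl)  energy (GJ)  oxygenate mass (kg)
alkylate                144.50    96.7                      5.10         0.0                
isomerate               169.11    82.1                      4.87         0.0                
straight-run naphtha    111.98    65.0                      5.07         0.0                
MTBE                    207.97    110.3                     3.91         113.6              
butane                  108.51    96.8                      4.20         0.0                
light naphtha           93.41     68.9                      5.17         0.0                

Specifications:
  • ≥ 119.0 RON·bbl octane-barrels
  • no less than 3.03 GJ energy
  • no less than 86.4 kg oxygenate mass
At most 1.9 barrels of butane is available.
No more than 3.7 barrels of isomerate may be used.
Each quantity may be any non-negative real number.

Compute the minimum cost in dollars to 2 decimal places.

$197.53

This is a linear program. Let x1 = barrels of alkylate, x2 = barrels of isomerate, x3 = barrels of straight-run naphtha, x4 = barrels of MTBE, x5 = barrels of butane, x6 = barrels of light naphtha.
Minimize 144.5x1 + 169.11x2 + 111.98x3 + 207.97x4 + 108.51x5 + 93.41x6 s.t.:
  96.7x1 + 82.1x2 + 65x3 + 110.3x4 + 96.8x5 + 68.9x6 ≥ 119   (octane-barrels)
  5.1x1 + 4.87x2 + 5.07x3 + 3.91x4 + 4.2x5 + 5.17x6 ≥ 3.03   (energy)
  113.6x4 ≥ 86.4   (oxygenate mass)
  x5 ≤ 1.9
  x2 ≤ 3.7
  x1, x2, x3, x4, x5, x6 ≥ 0.
The cheapest feasible vertex uses only MTBE, butane; alkylate, isomerate, straight-run naphtha, light naphtha are not used. There the octane-barrels and oxygenate mass constraints are tight.
Optimal quantities: MTBE = 0.76056 barrels, butane = 0.36271 barrels.
Hence cost = 207.97·0.76056 + 108.51·0.36271 = $197.5313.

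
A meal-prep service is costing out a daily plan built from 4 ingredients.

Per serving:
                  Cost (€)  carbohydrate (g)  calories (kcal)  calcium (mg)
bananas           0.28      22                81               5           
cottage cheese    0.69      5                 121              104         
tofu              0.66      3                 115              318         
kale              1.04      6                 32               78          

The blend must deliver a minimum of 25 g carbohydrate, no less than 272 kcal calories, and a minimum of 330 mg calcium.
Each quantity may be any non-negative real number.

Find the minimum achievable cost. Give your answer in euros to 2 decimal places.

€1.20

Let x1 = servings of bananas, x2 = servings of cottage cheese, x3 = servings of tofu, x4 = servings of kale.
Minimize 0.28x1 + 0.69x2 + 0.66x3 + 1.04x4 s.t.:
  22x1 + 5x2 + 3x3 + 6x4 ≥ 25   (carbohydrate)
  81x1 + 121x2 + 115x3 + 32x4 ≥ 272   (calories)
  5x1 + 104x2 + 318x3 + 78x4 ≥ 330   (calcium)
  x1, x2, x3, x4 ≥ 0.
The cheapest feasible vertex uses only bananas, tofu; cottage cheese, kale are not used. The calories and calcium requirements are met with equality.
Solving gives x1 = 1.928, x3 = 1.007.
Objective = 0.28·1.928 + 0.66·1.007 = 1.2045.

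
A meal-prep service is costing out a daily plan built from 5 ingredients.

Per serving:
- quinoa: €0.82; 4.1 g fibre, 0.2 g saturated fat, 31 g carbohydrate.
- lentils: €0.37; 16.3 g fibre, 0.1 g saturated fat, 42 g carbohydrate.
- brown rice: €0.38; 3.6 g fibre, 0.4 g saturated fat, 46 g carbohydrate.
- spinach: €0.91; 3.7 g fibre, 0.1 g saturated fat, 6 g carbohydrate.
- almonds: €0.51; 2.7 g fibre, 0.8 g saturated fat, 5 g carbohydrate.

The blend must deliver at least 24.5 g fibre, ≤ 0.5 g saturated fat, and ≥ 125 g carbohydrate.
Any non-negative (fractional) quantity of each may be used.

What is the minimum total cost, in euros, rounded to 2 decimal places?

Treat it as an LP. Let x1 = servings of quinoa, x2 = servings of lentils, x3 = servings of brown rice, x4 = servings of spinach, x5 = servings of almonds.
Minimize 0.82x1 + 0.37x2 + 0.38x3 + 0.91x4 + 0.51x5 subject to:
  4.1x1 + 16.3x2 + 3.6x3 + 3.7x4 + 2.7x5 ≥ 24.5   (fibre)
  0.2x1 + 0.1x2 + 0.4x3 + 0.1x4 + 0.8x5 ≤ 0.5   (saturated fat)
  31x1 + 42x2 + 46x3 + 6x4 + 5x5 ≥ 125   (carbohydrate)
  x1, x2, x3, x4, x5 ≥ 0.
The minimum-cost mix takes nothing from quinoa, spinach, almonds — only lentils, brown rice. The saturated fat and carbohydrate requirements are met with equality.
Optimal quantities: lentils = 2.213 servings, brown rice = 0.6967 servings.
Total cost: 0.37·2.213 + 0.38·0.6967 = 1.0836.

€1.08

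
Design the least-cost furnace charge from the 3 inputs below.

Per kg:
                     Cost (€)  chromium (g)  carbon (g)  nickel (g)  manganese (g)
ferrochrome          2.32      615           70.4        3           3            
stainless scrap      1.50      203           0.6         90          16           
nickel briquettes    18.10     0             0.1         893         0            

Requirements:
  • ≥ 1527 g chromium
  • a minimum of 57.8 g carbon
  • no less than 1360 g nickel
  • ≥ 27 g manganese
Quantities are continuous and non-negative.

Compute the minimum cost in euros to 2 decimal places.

Treat it as an LP. Let x1 = kg of ferrochrome, x2 = kg of stainless scrap, x3 = kg of nickel briquettes.
min 2.32x1 + 1.5x2 + 18.1x3 with:
  615x1 + 203x2 ≥ 1527   (chromium)
  70.4x1 + 0.6x2 + 0.1x3 ≥ 57.8   (carbon)
  3x1 + 90x2 + 893x3 ≥ 1360   (nickel)
  3x1 + 16x2 ≥ 27   (manganese)
  x1, x2, x3 ≥ 0.
The cheapest feasible vertex uses only ferrochrome, stainless scrap; nickel briquettes is not used. Binding constraints: carbon and nickel.
So ferrochrome = 0.6924 kg, stainless scrap = 15.09 kg.
Hence cost = 2.32·0.6924 + 1.5·15.09 = €24.2414.

€24.24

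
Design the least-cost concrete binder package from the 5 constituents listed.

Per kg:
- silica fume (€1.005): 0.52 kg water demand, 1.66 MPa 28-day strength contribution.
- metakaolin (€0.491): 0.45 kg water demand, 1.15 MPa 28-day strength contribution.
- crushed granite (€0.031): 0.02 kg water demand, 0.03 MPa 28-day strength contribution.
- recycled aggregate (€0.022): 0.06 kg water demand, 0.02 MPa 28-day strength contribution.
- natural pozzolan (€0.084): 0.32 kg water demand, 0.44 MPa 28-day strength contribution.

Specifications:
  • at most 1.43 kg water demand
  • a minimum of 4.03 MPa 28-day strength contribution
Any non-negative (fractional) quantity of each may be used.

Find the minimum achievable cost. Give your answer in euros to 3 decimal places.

This is a linear program. Let x1 = kg of silica fume, x2 = kg of metakaolin, x3 = kg of crushed granite, x4 = kg of recycled aggregate, x5 = kg of natural pozzolan.
min 1.005x1 + 0.491x2 + 0.031x3 + 0.022x4 + 0.084x5 with:
  0.52x1 + 0.45x2 + 0.02x3 + 0.06x4 + 0.32x5 ≤ 1.43   (water demand)
  1.66x1 + 1.15x2 + 0.03x3 + 0.02x4 + 0.44x5 ≥ 4.03   (28-day strength contribution)
  x1, x2, x3, x4, x5 ≥ 0.
The cheapest feasible vertex uses only silica fume, metakaolin; crushed granite, recycled aggregate, natural pozzolan are not used. Binding constraints: water demand and 28-day strength contribution.
Optimal quantities: silica fume = 1.1342 kg, metakaolin = 1.8671 kg.
Hence cost = 1.005·1.1342 + 0.491·1.8671 = €2.05662.

€2.057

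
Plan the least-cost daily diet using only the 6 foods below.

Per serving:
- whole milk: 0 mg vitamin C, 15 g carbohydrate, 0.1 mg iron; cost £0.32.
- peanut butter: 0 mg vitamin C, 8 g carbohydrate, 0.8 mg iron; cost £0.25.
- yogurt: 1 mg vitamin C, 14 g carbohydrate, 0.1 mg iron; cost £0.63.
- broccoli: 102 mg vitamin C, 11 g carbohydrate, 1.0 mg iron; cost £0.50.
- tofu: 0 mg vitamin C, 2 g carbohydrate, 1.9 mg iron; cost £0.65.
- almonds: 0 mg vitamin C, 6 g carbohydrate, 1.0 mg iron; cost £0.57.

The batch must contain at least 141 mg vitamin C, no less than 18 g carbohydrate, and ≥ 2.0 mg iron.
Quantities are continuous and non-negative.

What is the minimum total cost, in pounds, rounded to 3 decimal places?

£0.884

This is a linear program. Let x1 = servings of whole milk, x2 = servings of peanut butter, x3 = servings of yogurt, x4 = servings of broccoli, x5 = servings of tofu, x6 = servings of almonds.
Minimize 0.32x1 + 0.25x2 + 0.63x3 + 0.5x4 + 0.65x5 + 0.57x6 subject to:
  1x3 + 102x4 ≥ 141   (vitamin C)
  15x1 + 8x2 + 14x3 + 11x4 + 2x5 + 6x6 ≥ 18   (carbohydrate)
  0.1x1 + 0.8x2 + 0.1x3 + 1x4 + 1.9x5 + 1x6 ≥ 2   (iron)
  x1, x2, x3, x4, x5, x6 ≥ 0.
At the optimum only peanut butter, broccoli are positive (whole milk, yogurt, tofu, almonds = 0). The vitamin C and iron requirements are met with equality.
Solving gives x2 = 0.7721, x4 = 1.382.
Total cost: 0.25·0.7721 + 0.5·1.382 = 0.88403.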